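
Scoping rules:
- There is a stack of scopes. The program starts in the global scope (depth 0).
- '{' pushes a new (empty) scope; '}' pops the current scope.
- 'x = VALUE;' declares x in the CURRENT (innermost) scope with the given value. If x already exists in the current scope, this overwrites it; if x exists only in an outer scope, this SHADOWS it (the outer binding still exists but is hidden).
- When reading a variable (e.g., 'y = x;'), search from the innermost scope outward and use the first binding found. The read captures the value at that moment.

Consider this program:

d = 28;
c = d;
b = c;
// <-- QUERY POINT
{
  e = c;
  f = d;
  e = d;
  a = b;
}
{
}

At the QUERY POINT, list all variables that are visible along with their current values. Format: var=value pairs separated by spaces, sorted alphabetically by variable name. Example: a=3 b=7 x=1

Step 1: declare d=28 at depth 0
Step 2: declare c=(read d)=28 at depth 0
Step 3: declare b=(read c)=28 at depth 0
Visible at query point: b=28 c=28 d=28

Answer: b=28 c=28 d=28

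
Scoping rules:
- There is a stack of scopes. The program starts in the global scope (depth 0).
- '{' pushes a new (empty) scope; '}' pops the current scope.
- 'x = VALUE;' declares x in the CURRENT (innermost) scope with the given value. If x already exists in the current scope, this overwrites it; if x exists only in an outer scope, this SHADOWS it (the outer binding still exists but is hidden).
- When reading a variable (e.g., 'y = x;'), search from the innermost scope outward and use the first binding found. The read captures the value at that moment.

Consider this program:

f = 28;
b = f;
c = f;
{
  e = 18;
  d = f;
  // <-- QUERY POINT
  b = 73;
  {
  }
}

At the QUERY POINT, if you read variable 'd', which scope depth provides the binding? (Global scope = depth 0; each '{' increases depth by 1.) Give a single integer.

Step 1: declare f=28 at depth 0
Step 2: declare b=(read f)=28 at depth 0
Step 3: declare c=(read f)=28 at depth 0
Step 4: enter scope (depth=1)
Step 5: declare e=18 at depth 1
Step 6: declare d=(read f)=28 at depth 1
Visible at query point: b=28 c=28 d=28 e=18 f=28

Answer: 1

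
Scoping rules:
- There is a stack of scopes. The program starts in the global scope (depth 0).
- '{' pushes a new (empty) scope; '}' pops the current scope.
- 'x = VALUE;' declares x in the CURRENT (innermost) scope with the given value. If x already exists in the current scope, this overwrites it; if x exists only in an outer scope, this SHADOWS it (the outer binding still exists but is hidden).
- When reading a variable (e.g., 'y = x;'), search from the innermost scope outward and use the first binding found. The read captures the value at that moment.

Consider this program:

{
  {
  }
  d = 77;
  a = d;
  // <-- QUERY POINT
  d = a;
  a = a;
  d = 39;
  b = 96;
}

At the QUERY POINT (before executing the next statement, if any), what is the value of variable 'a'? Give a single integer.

Step 1: enter scope (depth=1)
Step 2: enter scope (depth=2)
Step 3: exit scope (depth=1)
Step 4: declare d=77 at depth 1
Step 5: declare a=(read d)=77 at depth 1
Visible at query point: a=77 d=77

Answer: 77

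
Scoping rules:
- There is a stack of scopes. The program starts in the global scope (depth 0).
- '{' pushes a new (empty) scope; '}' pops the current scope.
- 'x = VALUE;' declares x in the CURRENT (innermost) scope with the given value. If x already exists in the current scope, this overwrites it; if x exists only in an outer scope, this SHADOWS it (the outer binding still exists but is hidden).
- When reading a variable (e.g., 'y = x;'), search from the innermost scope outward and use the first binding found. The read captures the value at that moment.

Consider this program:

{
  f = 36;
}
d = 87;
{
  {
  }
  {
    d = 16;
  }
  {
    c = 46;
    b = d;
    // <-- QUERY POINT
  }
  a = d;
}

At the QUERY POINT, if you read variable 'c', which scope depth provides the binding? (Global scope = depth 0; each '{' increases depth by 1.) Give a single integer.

Answer: 2

Derivation:
Step 1: enter scope (depth=1)
Step 2: declare f=36 at depth 1
Step 3: exit scope (depth=0)
Step 4: declare d=87 at depth 0
Step 5: enter scope (depth=1)
Step 6: enter scope (depth=2)
Step 7: exit scope (depth=1)
Step 8: enter scope (depth=2)
Step 9: declare d=16 at depth 2
Step 10: exit scope (depth=1)
Step 11: enter scope (depth=2)
Step 12: declare c=46 at depth 2
Step 13: declare b=(read d)=87 at depth 2
Visible at query point: b=87 c=46 d=87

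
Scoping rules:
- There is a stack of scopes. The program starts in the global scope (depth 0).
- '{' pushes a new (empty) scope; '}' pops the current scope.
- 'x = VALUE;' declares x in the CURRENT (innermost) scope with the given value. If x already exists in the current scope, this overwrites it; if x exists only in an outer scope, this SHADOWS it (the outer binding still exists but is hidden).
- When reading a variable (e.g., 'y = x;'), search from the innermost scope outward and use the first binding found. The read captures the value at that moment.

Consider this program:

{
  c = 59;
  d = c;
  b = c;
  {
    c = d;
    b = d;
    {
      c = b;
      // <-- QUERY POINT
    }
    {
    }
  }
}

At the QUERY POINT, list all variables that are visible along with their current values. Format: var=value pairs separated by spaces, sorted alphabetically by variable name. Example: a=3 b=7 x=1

Step 1: enter scope (depth=1)
Step 2: declare c=59 at depth 1
Step 3: declare d=(read c)=59 at depth 1
Step 4: declare b=(read c)=59 at depth 1
Step 5: enter scope (depth=2)
Step 6: declare c=(read d)=59 at depth 2
Step 7: declare b=(read d)=59 at depth 2
Step 8: enter scope (depth=3)
Step 9: declare c=(read b)=59 at depth 3
Visible at query point: b=59 c=59 d=59

Answer: b=59 c=59 d=59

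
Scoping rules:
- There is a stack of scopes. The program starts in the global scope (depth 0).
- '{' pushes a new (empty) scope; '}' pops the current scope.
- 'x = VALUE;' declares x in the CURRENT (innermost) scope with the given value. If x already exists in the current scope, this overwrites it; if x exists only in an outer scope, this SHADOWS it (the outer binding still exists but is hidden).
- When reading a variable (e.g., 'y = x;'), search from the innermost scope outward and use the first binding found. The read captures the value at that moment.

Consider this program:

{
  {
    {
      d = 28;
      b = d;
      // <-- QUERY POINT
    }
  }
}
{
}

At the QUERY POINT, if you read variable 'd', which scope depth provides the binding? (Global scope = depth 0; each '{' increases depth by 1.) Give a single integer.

Answer: 3

Derivation:
Step 1: enter scope (depth=1)
Step 2: enter scope (depth=2)
Step 3: enter scope (depth=3)
Step 4: declare d=28 at depth 3
Step 5: declare b=(read d)=28 at depth 3
Visible at query point: b=28 d=28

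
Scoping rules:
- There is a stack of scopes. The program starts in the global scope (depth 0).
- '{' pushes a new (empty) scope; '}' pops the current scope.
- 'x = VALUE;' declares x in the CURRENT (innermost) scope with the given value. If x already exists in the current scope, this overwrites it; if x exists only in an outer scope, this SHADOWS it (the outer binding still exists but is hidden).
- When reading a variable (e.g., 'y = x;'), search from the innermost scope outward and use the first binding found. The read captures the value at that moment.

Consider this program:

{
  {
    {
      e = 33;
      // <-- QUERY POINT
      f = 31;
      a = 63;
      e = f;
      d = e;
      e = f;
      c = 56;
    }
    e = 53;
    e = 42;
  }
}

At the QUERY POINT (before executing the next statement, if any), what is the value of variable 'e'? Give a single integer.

Answer: 33

Derivation:
Step 1: enter scope (depth=1)
Step 2: enter scope (depth=2)
Step 3: enter scope (depth=3)
Step 4: declare e=33 at depth 3
Visible at query point: e=33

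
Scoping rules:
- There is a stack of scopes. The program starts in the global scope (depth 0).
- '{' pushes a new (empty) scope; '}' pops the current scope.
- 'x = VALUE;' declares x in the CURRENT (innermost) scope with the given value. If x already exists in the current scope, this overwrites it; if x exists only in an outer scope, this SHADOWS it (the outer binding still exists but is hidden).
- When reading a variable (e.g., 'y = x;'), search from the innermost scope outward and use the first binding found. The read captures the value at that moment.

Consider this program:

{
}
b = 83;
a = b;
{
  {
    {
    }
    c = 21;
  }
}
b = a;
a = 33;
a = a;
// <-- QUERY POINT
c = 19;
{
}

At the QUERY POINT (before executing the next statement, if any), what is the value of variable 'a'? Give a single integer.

Step 1: enter scope (depth=1)
Step 2: exit scope (depth=0)
Step 3: declare b=83 at depth 0
Step 4: declare a=(read b)=83 at depth 0
Step 5: enter scope (depth=1)
Step 6: enter scope (depth=2)
Step 7: enter scope (depth=3)
Step 8: exit scope (depth=2)
Step 9: declare c=21 at depth 2
Step 10: exit scope (depth=1)
Step 11: exit scope (depth=0)
Step 12: declare b=(read a)=83 at depth 0
Step 13: declare a=33 at depth 0
Step 14: declare a=(read a)=33 at depth 0
Visible at query point: a=33 b=83

Answer: 33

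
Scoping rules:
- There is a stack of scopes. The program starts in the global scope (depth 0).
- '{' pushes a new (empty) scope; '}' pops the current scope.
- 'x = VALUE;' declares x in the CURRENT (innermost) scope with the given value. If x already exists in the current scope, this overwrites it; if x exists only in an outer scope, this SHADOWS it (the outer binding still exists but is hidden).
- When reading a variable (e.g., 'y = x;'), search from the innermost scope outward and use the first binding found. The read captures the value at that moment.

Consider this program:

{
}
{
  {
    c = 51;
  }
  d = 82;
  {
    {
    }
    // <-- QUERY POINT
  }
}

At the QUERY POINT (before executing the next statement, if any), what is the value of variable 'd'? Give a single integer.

Step 1: enter scope (depth=1)
Step 2: exit scope (depth=0)
Step 3: enter scope (depth=1)
Step 4: enter scope (depth=2)
Step 5: declare c=51 at depth 2
Step 6: exit scope (depth=1)
Step 7: declare d=82 at depth 1
Step 8: enter scope (depth=2)
Step 9: enter scope (depth=3)
Step 10: exit scope (depth=2)
Visible at query point: d=82

Answer: 82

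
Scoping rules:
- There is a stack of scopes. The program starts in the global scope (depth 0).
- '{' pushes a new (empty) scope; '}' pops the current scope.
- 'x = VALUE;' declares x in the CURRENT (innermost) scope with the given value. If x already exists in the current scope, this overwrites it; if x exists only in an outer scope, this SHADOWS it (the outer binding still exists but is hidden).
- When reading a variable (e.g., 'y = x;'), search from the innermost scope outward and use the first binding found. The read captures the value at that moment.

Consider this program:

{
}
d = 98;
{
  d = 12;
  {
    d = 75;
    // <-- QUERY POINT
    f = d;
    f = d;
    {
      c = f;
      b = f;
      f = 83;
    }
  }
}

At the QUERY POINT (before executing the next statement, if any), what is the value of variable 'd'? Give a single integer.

Step 1: enter scope (depth=1)
Step 2: exit scope (depth=0)
Step 3: declare d=98 at depth 0
Step 4: enter scope (depth=1)
Step 5: declare d=12 at depth 1
Step 6: enter scope (depth=2)
Step 7: declare d=75 at depth 2
Visible at query point: d=75

Answer: 75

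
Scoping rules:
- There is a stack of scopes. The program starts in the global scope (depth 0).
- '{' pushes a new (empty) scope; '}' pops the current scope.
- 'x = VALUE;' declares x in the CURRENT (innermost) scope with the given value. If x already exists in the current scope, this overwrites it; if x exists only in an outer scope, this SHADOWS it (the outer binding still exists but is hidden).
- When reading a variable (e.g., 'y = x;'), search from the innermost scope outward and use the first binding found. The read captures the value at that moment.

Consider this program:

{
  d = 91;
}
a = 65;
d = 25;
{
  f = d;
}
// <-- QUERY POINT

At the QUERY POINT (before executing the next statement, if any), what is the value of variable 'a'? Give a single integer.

Answer: 65

Derivation:
Step 1: enter scope (depth=1)
Step 2: declare d=91 at depth 1
Step 3: exit scope (depth=0)
Step 4: declare a=65 at depth 0
Step 5: declare d=25 at depth 0
Step 6: enter scope (depth=1)
Step 7: declare f=(read d)=25 at depth 1
Step 8: exit scope (depth=0)
Visible at query point: a=65 d=25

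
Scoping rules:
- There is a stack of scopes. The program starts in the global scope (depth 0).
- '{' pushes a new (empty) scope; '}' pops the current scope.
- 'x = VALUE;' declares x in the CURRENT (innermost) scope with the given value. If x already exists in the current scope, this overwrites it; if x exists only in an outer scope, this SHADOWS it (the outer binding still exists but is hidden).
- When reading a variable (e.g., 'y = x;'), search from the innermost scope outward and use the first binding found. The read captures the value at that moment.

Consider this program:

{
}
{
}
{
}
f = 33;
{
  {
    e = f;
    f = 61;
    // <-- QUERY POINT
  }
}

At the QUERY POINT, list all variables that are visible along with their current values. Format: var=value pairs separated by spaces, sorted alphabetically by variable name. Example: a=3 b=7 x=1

Step 1: enter scope (depth=1)
Step 2: exit scope (depth=0)
Step 3: enter scope (depth=1)
Step 4: exit scope (depth=0)
Step 5: enter scope (depth=1)
Step 6: exit scope (depth=0)
Step 7: declare f=33 at depth 0
Step 8: enter scope (depth=1)
Step 9: enter scope (depth=2)
Step 10: declare e=(read f)=33 at depth 2
Step 11: declare f=61 at depth 2
Visible at query point: e=33 f=61

Answer: e=33 f=61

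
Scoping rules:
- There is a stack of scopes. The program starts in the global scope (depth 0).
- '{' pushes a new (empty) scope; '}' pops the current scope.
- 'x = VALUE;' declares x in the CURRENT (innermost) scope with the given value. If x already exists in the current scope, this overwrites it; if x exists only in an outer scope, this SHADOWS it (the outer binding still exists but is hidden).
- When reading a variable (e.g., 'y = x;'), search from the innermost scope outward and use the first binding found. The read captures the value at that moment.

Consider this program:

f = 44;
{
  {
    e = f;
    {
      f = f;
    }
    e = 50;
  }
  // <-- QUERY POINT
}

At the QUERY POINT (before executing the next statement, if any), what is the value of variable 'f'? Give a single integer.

Step 1: declare f=44 at depth 0
Step 2: enter scope (depth=1)
Step 3: enter scope (depth=2)
Step 4: declare e=(read f)=44 at depth 2
Step 5: enter scope (depth=3)
Step 6: declare f=(read f)=44 at depth 3
Step 7: exit scope (depth=2)
Step 8: declare e=50 at depth 2
Step 9: exit scope (depth=1)
Visible at query point: f=44

Answer: 44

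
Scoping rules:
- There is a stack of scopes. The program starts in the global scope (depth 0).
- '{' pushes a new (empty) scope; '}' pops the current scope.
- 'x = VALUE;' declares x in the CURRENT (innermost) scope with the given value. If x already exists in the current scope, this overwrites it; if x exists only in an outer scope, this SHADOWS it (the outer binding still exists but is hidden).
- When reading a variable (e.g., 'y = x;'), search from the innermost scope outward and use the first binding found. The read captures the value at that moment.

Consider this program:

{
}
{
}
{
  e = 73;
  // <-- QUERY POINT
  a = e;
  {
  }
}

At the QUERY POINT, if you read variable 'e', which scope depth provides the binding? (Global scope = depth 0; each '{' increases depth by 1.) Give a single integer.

Step 1: enter scope (depth=1)
Step 2: exit scope (depth=0)
Step 3: enter scope (depth=1)
Step 4: exit scope (depth=0)
Step 5: enter scope (depth=1)
Step 6: declare e=73 at depth 1
Visible at query point: e=73

Answer: 1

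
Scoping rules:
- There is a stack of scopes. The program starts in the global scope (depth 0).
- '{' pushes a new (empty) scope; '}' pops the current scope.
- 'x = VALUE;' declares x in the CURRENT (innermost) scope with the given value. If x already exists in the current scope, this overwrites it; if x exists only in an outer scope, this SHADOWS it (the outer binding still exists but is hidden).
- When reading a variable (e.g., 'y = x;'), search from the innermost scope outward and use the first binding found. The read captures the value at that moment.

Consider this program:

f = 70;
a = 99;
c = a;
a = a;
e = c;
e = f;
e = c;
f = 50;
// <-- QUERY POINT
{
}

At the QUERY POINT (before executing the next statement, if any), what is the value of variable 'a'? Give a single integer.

Answer: 99

Derivation:
Step 1: declare f=70 at depth 0
Step 2: declare a=99 at depth 0
Step 3: declare c=(read a)=99 at depth 0
Step 4: declare a=(read a)=99 at depth 0
Step 5: declare e=(read c)=99 at depth 0
Step 6: declare e=(read f)=70 at depth 0
Step 7: declare e=(read c)=99 at depth 0
Step 8: declare f=50 at depth 0
Visible at query point: a=99 c=99 e=99 f=50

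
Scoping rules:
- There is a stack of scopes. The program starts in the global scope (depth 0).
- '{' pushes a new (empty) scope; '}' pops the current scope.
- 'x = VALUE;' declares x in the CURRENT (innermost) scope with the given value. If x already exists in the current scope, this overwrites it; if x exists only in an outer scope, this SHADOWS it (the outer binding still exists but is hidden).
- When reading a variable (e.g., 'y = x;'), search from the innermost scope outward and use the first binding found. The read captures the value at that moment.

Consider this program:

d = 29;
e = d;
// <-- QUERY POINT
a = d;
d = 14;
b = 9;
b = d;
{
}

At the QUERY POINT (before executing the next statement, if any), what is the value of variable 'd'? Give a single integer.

Step 1: declare d=29 at depth 0
Step 2: declare e=(read d)=29 at depth 0
Visible at query point: d=29 e=29

Answer: 29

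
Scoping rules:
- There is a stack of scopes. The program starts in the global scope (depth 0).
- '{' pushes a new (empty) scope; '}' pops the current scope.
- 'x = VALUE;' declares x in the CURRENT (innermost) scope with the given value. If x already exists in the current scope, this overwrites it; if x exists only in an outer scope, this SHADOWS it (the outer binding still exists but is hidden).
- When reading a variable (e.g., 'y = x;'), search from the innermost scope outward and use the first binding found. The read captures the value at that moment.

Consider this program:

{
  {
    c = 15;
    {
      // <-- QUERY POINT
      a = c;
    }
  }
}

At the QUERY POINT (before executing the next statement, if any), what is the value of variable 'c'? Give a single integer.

Step 1: enter scope (depth=1)
Step 2: enter scope (depth=2)
Step 3: declare c=15 at depth 2
Step 4: enter scope (depth=3)
Visible at query point: c=15

Answer: 15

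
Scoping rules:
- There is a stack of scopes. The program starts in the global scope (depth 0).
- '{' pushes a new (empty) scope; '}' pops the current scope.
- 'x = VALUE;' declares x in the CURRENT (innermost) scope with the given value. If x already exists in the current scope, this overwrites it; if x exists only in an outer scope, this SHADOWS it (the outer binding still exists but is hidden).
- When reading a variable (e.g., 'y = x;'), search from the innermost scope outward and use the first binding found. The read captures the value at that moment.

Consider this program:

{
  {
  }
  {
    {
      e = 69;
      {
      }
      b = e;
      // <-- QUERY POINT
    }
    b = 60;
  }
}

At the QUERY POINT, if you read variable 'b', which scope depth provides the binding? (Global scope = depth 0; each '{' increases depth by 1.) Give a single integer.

Step 1: enter scope (depth=1)
Step 2: enter scope (depth=2)
Step 3: exit scope (depth=1)
Step 4: enter scope (depth=2)
Step 5: enter scope (depth=3)
Step 6: declare e=69 at depth 3
Step 7: enter scope (depth=4)
Step 8: exit scope (depth=3)
Step 9: declare b=(read e)=69 at depth 3
Visible at query point: b=69 e=69

Answer: 3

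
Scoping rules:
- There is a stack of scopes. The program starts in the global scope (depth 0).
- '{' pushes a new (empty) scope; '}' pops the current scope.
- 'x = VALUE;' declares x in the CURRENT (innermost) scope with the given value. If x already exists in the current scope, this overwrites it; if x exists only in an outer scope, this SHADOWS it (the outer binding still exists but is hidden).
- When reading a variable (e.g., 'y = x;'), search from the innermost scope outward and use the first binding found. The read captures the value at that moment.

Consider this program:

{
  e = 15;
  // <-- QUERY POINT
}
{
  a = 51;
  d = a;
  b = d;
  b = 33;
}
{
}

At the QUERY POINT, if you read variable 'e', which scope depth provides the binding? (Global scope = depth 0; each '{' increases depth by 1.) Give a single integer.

Step 1: enter scope (depth=1)
Step 2: declare e=15 at depth 1
Visible at query point: e=15

Answer: 1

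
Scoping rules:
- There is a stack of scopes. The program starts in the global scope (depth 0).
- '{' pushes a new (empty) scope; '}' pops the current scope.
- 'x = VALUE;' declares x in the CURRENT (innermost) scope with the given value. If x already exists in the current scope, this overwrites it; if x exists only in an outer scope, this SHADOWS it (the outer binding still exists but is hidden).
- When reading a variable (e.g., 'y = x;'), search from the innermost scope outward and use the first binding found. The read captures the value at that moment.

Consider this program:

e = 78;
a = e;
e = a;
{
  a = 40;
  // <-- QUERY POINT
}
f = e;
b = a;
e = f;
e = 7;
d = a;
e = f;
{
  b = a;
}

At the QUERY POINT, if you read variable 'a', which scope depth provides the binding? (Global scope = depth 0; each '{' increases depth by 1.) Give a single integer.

Answer: 1

Derivation:
Step 1: declare e=78 at depth 0
Step 2: declare a=(read e)=78 at depth 0
Step 3: declare e=(read a)=78 at depth 0
Step 4: enter scope (depth=1)
Step 5: declare a=40 at depth 1
Visible at query point: a=40 e=78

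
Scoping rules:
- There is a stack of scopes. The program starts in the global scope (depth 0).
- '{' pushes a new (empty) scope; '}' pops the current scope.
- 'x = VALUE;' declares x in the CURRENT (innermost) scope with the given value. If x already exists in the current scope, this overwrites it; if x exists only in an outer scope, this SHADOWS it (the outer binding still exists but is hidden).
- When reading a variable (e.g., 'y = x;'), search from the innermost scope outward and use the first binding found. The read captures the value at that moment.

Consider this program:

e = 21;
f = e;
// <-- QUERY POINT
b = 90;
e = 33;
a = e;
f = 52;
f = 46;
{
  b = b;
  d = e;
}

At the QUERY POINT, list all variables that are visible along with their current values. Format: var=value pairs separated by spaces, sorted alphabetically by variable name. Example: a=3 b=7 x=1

Step 1: declare e=21 at depth 0
Step 2: declare f=(read e)=21 at depth 0
Visible at query point: e=21 f=21

Answer: e=21 f=21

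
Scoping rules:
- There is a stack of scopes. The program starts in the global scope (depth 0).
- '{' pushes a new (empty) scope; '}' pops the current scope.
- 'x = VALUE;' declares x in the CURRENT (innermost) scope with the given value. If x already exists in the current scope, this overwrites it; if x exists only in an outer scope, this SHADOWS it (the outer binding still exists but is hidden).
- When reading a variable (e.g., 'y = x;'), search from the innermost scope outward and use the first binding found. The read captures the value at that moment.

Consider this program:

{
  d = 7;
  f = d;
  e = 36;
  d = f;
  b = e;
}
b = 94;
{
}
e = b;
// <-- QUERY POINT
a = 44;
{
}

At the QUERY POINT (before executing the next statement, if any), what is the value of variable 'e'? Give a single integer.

Step 1: enter scope (depth=1)
Step 2: declare d=7 at depth 1
Step 3: declare f=(read d)=7 at depth 1
Step 4: declare e=36 at depth 1
Step 5: declare d=(read f)=7 at depth 1
Step 6: declare b=(read e)=36 at depth 1
Step 7: exit scope (depth=0)
Step 8: declare b=94 at depth 0
Step 9: enter scope (depth=1)
Step 10: exit scope (depth=0)
Step 11: declare e=(read b)=94 at depth 0
Visible at query point: b=94 e=94

Answer: 94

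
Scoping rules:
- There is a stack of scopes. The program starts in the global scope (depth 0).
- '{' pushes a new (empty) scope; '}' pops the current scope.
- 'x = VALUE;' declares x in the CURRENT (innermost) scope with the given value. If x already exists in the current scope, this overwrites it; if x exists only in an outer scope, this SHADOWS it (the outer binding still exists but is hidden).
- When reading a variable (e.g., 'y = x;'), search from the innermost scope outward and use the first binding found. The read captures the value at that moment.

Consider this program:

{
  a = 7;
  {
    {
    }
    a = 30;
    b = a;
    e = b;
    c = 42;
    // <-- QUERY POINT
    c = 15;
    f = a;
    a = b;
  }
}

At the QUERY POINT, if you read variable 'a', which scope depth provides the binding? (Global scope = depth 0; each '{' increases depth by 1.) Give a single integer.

Step 1: enter scope (depth=1)
Step 2: declare a=7 at depth 1
Step 3: enter scope (depth=2)
Step 4: enter scope (depth=3)
Step 5: exit scope (depth=2)
Step 6: declare a=30 at depth 2
Step 7: declare b=(read a)=30 at depth 2
Step 8: declare e=(read b)=30 at depth 2
Step 9: declare c=42 at depth 2
Visible at query point: a=30 b=30 c=42 e=30

Answer: 2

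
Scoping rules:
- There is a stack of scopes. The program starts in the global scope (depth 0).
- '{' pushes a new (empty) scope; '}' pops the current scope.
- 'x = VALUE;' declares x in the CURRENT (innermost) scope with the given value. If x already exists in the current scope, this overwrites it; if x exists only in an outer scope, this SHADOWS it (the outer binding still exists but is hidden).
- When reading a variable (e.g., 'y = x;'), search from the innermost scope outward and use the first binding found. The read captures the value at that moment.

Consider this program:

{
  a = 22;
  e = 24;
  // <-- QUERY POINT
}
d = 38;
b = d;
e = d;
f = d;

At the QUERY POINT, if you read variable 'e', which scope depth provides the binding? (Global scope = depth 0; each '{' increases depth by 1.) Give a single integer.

Step 1: enter scope (depth=1)
Step 2: declare a=22 at depth 1
Step 3: declare e=24 at depth 1
Visible at query point: a=22 e=24

Answer: 1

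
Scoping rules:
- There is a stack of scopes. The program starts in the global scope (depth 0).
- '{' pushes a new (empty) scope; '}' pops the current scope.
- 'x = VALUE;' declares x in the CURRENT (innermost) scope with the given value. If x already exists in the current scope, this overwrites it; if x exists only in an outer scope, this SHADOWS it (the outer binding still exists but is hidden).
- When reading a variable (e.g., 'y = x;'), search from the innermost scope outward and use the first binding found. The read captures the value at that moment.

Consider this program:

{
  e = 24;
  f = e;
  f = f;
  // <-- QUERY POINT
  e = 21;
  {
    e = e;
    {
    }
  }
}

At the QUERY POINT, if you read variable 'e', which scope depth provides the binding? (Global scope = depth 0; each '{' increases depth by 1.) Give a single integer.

Answer: 1

Derivation:
Step 1: enter scope (depth=1)
Step 2: declare e=24 at depth 1
Step 3: declare f=(read e)=24 at depth 1
Step 4: declare f=(read f)=24 at depth 1
Visible at query point: e=24 f=24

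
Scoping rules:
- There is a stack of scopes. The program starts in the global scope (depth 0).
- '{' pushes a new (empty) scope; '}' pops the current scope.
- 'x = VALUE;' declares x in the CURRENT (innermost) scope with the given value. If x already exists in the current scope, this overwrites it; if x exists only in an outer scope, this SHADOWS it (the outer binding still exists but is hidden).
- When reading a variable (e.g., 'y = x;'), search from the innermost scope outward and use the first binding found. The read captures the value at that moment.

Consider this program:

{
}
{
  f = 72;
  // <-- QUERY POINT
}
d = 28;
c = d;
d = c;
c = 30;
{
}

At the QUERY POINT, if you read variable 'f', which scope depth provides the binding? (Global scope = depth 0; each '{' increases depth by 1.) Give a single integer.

Answer: 1

Derivation:
Step 1: enter scope (depth=1)
Step 2: exit scope (depth=0)
Step 3: enter scope (depth=1)
Step 4: declare f=72 at depth 1
Visible at query point: f=72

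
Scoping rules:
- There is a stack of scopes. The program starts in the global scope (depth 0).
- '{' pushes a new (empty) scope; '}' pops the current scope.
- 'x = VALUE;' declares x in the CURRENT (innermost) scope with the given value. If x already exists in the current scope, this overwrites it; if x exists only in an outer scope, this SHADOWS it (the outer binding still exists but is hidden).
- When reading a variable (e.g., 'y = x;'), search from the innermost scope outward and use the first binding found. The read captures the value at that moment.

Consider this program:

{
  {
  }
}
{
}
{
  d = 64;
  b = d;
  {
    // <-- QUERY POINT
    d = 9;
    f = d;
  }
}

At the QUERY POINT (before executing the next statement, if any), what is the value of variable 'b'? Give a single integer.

Step 1: enter scope (depth=1)
Step 2: enter scope (depth=2)
Step 3: exit scope (depth=1)
Step 4: exit scope (depth=0)
Step 5: enter scope (depth=1)
Step 6: exit scope (depth=0)
Step 7: enter scope (depth=1)
Step 8: declare d=64 at depth 1
Step 9: declare b=(read d)=64 at depth 1
Step 10: enter scope (depth=2)
Visible at query point: b=64 d=64

Answer: 64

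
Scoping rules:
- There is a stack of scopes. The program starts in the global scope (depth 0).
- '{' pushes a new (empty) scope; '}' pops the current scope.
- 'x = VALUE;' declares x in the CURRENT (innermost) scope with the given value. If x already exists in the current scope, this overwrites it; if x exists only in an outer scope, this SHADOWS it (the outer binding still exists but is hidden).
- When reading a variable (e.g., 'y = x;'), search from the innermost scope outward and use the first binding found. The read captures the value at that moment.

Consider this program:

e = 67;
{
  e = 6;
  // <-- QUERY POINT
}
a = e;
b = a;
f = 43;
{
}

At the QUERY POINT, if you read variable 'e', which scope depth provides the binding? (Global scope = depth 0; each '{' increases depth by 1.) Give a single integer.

Step 1: declare e=67 at depth 0
Step 2: enter scope (depth=1)
Step 3: declare e=6 at depth 1
Visible at query point: e=6

Answer: 1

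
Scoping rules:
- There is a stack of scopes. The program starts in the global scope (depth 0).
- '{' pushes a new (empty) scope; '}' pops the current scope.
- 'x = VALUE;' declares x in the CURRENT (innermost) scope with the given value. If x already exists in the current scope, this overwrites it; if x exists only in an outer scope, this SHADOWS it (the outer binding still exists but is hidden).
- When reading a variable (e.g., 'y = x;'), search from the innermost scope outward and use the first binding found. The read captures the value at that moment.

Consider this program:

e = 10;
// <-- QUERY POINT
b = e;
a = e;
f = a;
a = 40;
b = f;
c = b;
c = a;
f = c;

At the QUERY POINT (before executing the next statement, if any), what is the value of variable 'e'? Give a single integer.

Answer: 10

Derivation:
Step 1: declare e=10 at depth 0
Visible at query point: e=10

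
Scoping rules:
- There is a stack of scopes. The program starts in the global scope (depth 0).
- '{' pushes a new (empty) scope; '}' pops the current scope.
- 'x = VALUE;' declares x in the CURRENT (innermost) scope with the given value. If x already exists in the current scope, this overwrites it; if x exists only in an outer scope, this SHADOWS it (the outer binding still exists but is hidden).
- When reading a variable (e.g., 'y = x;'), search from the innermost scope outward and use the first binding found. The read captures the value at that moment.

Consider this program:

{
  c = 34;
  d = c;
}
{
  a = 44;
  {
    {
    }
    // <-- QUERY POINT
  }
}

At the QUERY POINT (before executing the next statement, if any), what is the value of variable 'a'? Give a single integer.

Step 1: enter scope (depth=1)
Step 2: declare c=34 at depth 1
Step 3: declare d=(read c)=34 at depth 1
Step 4: exit scope (depth=0)
Step 5: enter scope (depth=1)
Step 6: declare a=44 at depth 1
Step 7: enter scope (depth=2)
Step 8: enter scope (depth=3)
Step 9: exit scope (depth=2)
Visible at query point: a=44

Answer: 44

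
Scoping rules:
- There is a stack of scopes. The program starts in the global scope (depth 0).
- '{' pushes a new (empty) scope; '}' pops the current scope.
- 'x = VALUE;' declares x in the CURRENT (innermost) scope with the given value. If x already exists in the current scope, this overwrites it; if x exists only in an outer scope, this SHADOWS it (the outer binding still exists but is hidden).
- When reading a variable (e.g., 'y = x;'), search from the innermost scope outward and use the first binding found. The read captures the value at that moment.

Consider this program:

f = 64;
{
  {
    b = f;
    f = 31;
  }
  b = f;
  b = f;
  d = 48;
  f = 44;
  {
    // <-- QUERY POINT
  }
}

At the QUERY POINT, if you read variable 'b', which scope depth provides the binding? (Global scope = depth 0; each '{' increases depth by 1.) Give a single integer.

Step 1: declare f=64 at depth 0
Step 2: enter scope (depth=1)
Step 3: enter scope (depth=2)
Step 4: declare b=(read f)=64 at depth 2
Step 5: declare f=31 at depth 2
Step 6: exit scope (depth=1)
Step 7: declare b=(read f)=64 at depth 1
Step 8: declare b=(read f)=64 at depth 1
Step 9: declare d=48 at depth 1
Step 10: declare f=44 at depth 1
Step 11: enter scope (depth=2)
Visible at query point: b=64 d=48 f=44

Answer: 1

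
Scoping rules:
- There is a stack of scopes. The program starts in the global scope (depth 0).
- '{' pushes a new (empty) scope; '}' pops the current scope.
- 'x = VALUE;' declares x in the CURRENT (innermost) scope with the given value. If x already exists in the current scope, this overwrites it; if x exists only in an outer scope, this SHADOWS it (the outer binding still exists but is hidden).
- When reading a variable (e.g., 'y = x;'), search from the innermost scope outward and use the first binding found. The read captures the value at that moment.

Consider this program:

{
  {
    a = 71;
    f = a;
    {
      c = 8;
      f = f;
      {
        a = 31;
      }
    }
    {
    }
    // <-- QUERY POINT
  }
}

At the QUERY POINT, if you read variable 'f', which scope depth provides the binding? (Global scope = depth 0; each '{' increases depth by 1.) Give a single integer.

Step 1: enter scope (depth=1)
Step 2: enter scope (depth=2)
Step 3: declare a=71 at depth 2
Step 4: declare f=(read a)=71 at depth 2
Step 5: enter scope (depth=3)
Step 6: declare c=8 at depth 3
Step 7: declare f=(read f)=71 at depth 3
Step 8: enter scope (depth=4)
Step 9: declare a=31 at depth 4
Step 10: exit scope (depth=3)
Step 11: exit scope (depth=2)
Step 12: enter scope (depth=3)
Step 13: exit scope (depth=2)
Visible at query point: a=71 f=71

Answer: 2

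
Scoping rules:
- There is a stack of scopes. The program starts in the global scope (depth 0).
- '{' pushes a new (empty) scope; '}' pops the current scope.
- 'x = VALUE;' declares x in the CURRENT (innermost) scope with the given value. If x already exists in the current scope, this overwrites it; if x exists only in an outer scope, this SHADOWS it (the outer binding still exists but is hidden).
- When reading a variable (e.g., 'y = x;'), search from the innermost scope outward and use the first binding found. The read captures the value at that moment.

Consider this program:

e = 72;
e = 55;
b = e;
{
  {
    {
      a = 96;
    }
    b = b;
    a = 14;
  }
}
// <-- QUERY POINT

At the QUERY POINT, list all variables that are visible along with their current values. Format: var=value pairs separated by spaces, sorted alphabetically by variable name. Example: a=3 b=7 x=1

Step 1: declare e=72 at depth 0
Step 2: declare e=55 at depth 0
Step 3: declare b=(read e)=55 at depth 0
Step 4: enter scope (depth=1)
Step 5: enter scope (depth=2)
Step 6: enter scope (depth=3)
Step 7: declare a=96 at depth 3
Step 8: exit scope (depth=2)
Step 9: declare b=(read b)=55 at depth 2
Step 10: declare a=14 at depth 2
Step 11: exit scope (depth=1)
Step 12: exit scope (depth=0)
Visible at query point: b=55 e=55

Answer: b=55 e=55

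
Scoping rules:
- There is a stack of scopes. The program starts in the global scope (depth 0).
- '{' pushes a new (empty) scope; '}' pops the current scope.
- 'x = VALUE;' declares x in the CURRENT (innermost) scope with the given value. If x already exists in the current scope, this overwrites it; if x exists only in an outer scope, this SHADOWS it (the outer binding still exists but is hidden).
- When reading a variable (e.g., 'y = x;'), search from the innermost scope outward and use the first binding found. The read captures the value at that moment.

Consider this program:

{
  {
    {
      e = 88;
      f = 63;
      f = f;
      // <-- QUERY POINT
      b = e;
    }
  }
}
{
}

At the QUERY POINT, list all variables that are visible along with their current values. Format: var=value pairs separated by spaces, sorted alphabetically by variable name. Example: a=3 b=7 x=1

Step 1: enter scope (depth=1)
Step 2: enter scope (depth=2)
Step 3: enter scope (depth=3)
Step 4: declare e=88 at depth 3
Step 5: declare f=63 at depth 3
Step 6: declare f=(read f)=63 at depth 3
Visible at query point: e=88 f=63

Answer: e=88 f=63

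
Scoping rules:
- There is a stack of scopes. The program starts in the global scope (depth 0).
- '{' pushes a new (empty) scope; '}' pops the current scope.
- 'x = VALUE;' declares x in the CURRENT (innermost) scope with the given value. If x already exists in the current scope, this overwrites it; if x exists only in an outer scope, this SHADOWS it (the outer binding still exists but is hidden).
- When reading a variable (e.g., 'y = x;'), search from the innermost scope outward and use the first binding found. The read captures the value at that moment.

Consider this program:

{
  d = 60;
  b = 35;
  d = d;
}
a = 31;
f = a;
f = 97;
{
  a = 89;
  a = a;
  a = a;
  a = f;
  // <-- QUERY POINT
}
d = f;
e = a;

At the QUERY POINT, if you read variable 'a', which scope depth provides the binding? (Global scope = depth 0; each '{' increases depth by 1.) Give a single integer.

Step 1: enter scope (depth=1)
Step 2: declare d=60 at depth 1
Step 3: declare b=35 at depth 1
Step 4: declare d=(read d)=60 at depth 1
Step 5: exit scope (depth=0)
Step 6: declare a=31 at depth 0
Step 7: declare f=(read a)=31 at depth 0
Step 8: declare f=97 at depth 0
Step 9: enter scope (depth=1)
Step 10: declare a=89 at depth 1
Step 11: declare a=(read a)=89 at depth 1
Step 12: declare a=(read a)=89 at depth 1
Step 13: declare a=(read f)=97 at depth 1
Visible at query point: a=97 f=97

Answer: 1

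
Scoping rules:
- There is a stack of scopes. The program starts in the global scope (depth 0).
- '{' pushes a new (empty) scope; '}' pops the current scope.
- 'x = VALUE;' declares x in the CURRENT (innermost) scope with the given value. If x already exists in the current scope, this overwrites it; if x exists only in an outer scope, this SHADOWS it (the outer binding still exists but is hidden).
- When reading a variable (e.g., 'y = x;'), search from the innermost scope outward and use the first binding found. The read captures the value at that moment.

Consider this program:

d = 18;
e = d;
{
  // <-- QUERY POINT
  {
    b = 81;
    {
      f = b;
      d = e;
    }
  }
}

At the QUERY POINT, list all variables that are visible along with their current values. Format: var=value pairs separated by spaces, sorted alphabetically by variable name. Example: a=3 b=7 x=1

Step 1: declare d=18 at depth 0
Step 2: declare e=(read d)=18 at depth 0
Step 3: enter scope (depth=1)
Visible at query point: d=18 e=18

Answer: d=18 e=18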